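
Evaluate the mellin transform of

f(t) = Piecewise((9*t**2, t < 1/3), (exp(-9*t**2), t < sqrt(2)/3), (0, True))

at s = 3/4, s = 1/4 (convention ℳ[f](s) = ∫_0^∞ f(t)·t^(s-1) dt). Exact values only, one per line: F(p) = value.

the common scale on t comes off first: t**2 on [0, 1); exp(-t**2) on [1, sqrt(2))
peel off the power substitution: t on [0, 1); exp(-t) on [1, 2)
decompose at 1/3; ℳ[f](s) sums the 2 pieces' integrals
segment 0 to 1/3 holds 9*t**2; add its integral
∫ exp(-9*t**2)·t^(s-1) over [1/3, sqrt(2)/3)

F(3/4) = 3**(1/4)*(-11*uppergamma(3/8, 2) + 11*uppergamma(3/8, 1) + 8)/66
F(1/4) = 3**(3/4)*(-9*uppergamma(1/8, 2) + 9*uppergamma(1/8, 1) + 8)/54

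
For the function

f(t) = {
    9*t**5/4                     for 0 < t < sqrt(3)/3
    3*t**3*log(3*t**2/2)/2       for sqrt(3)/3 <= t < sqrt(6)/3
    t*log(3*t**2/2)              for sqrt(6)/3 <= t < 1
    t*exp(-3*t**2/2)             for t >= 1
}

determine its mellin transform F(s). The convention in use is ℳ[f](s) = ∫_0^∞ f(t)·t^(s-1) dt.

3**(-s/2 - 1/2)*(2**(s/2 + 3/2)*(s + 1)**2*(s + 5)*(4*s + (s + 1)**2 + 8)*uppergamma(s/2 + 1/2, 3/2) + 2**(s/2 + 7/2)*(-s - 5)*(s + 1)**2 + 2**(s/2 + 7/2)*(s + 5)*(4*s + (s + 1)**2 + 8) + 3**(s/2 + 1/2)*(s + 1)*(s + 5)*(-4*log(2) + 4*log(3))*(4*s + (s + 1)**2 + 8) - 8*3**(s/2 + 1/2)*(s + 5)*(4*s + (s + 1)**2 + 8) + (s + 1)**3*(s + 5)*log(4) + 4*(s + 1)**2*(s + 5)*log(2) + 4*(s + 1)**2*(s + 5) + (s + 1)**2*(4*s + (s + 1)**2 + 8))/(4*(s + 1)**2*(s + 5)*(4*s + (s + 1)**2 + 8))
  Re(s) > -5

peel off the power substitution: 9*t**(5/2)/4 on [0, 1/3); 3*t**(3/2)*log(3*t/2)/2 on [1/3, 2/3); sqrt(t)*log(3*t/2) on [2/3, 1); …
remove the shared t-power first: 9*t**2/4 on [0, 1/3); 3*t*log(3*t/2)/2 on [1/3, 2/3); log(3*t/2) on [2/3, 1); …
peel off the common scale on t: t**2 on [0, 1/2); t*log(t) on [1/2, 1); log(t) on [1, 3/2); …
integrate the 4 segments split at sqrt(3)/3, sqrt(6)/3, 1, then add the results
piece [0, sqrt(3)/3): integrate 9*t**5/4 against the kernel
the [sqrt(3)/3, sqrt(6)/3) slice contributes ∫ 3*t**3*log(3*t**2/2)/2·t^(s-1) dt
the [sqrt(6)/3, 1) slice contributes ∫ t*log(3*t**2/2)·t^(s-1) dt
segment [1, ∞) carries t*exp(-3*t**2/2); integrate it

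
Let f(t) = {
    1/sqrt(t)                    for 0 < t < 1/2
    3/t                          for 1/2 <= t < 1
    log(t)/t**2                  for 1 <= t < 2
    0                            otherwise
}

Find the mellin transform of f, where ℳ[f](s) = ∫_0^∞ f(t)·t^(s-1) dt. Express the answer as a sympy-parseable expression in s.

reversing the shared t-power: sqrt(t) on [0, 1/2); 3 on [1/2, 1); log(t)/t on [1, 2)
peel off the shared t-power: t**(3/2) on [0, 1/2); 3*t on [1/2, 1); log(t) on [1, 2)
breakpoints 1/2, 1: one integral from each of the 3 segments
on [0, 1/2): add ∫ 1/sqrt(t)·t^(s-1) dt
the [1/2, 1) slice contributes ∫ 3/t·t^(s-1) dt
the [1, 2) slice contributes ∫ log(t)/t**2·t^(s-1) dt

2**(-s - 2)*(2**(s + 2)*(s - 2)**2*(6*s - 3) + 2**(s + 2)*(s - 1)*(2*s - 1) + 4**s*(s - 2)*(s - 1)*(2*s - 1)*log(2) - 4**s*(s - 1)*(2*s - 1) + (24 - 48*s)*(s - 2)**2 + sqrt(2)*(s - 2)**2*(8*s - 8))/((s - 2)**2*(s - 1)*(2*s - 1))
  Re(s) > 1/2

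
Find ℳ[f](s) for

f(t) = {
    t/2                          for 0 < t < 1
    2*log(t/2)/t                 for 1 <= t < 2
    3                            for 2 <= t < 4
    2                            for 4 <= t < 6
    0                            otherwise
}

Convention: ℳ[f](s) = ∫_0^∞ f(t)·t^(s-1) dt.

remove the common scale on t first: t on [0, 1/2); log(t)/t on [1/2, 1); 3 on [1, 2); …
along the cuts 1, 2, 4, ℳ[f](s) splits into 4 integrals
on [0, 1): add ∫ t/2·t^(s-1) dt
∫ over [1, 2) of 2*log(t/2)/t·t^(s-1) joins the sum
for t in [2, 4): the term is ∫ 3·t^(s-1)
over [4, 6), the kernel integral of 2 enters the sum

(2*2**(2*s)*(s + 1)*(s**2 - 2*s + 1) - 2*2**s*s*(s + 1) - 6*2**s*(s + 1)*(s**2 - 2*s + 1) + 4*6**s*(s + 1)*(s**2 - 2*s + 1) + 4*s**2*(s + 1)*log(2) - 4*s*(s + 1)*log(2) + 4*s*(s + 1) + s*(s**2 - 2*s + 1))/(2*s*(s + 1)*(s**2 - 2*s + 1))
  Re(s) > -1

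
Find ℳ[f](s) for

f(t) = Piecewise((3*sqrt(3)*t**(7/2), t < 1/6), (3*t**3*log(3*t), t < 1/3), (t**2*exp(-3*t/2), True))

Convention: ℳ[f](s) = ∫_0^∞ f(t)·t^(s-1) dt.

back out the shared t-power: 3*sqrt(3)*t**(3/2) on [0, 1/6); 3*t*log(3*t) on [1/6, 1/3); exp(-3*t/2) on [1/3, ∞)
undo the common scale on t: t**(3/2) on [0, 1/2); t*log(t) on [1/2, 1); exp(-t/2) on [1, ∞)
along the cuts 1/6, 1/3, ℳ[f](s) splits into 3 integrals
segment 0 to 1/6 holds 3*sqrt(3)*t**(7/2); add its integral
∫ 3*t**3*log(3*t)·t^(s-1) over [1/6, 1/3)
∫ over [1/3, ∞) of t**2*exp(-3*t/2)·t^(s-1) joins the sum

(32*2**(2*s)*(2*s + 7)*(2*s + (s + 2)**2 + 5)*uppergamma(s + 2, 1/2) - 8*2**s*(2*s + 7) + 2*s + (s + 2)*(2*s + 7)*log(2) + (2*s + 7)*log(2) + sqrt(2)*(2*s + (s + 2)**2 + 5) + 7)/(72*6**s*(2*s + 7)*(2*s + (s + 2)**2 + 5))
  Re(s) > -7/2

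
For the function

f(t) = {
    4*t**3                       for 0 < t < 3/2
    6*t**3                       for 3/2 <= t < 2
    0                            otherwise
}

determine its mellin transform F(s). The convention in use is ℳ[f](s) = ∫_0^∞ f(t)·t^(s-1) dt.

f breaks at 3/2 into 2 integrals to sum
segment [0, 3/2) carries 4*t**3; integrate it
∫ 6*t**3·t^(s-1) over [3/2, 2)

3*(64*2**s - 9*3**s/2**s)/(4*(s + 3))
  Re(s) > -3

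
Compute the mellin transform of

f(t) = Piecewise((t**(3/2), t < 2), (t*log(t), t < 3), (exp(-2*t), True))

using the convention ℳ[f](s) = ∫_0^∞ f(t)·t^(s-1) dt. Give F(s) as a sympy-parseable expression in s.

(-12**s*s*(2*s + 3)*log(4) - 12**s*(2*s + 3)*log(4) + 12**s*(4*s + 6) + 12**s*sqrt(2)*(4*s**2 + 8*s + 4) + 3*18**s*s*(2*s + 3)*log(3) + 18**s*(-6*s - 9) + 3*18**s*(2*s + 3)*log(3) + 3**s*(2*s + 3)*(s**2 + 2*s + 1)*uppergamma(s, 6))/(6**s*(2*s + 3)*(s**2 + 2*s + 1))
  Re(s) > -3/2

f breaks at 2, 3 into 3 integrals to sum
over [0, 2), the kernel integral of t**(3/2) enters the sum
on [2, 3) integrate f = t*log(t) against the kernel
between 3 and ∞ the integrand is exp(-2*t)·t^(s-1)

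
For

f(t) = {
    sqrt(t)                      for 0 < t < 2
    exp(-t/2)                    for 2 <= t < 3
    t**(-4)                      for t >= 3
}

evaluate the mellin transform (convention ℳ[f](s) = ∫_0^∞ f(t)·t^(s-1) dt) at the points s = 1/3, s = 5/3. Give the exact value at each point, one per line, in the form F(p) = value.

summing 3 kernel integrals split by 2, 3 yields ℳ[f](s)
[0, 2) adds the kernel integral of sqrt(t)
over [2, 3), the kernel integral of exp(-t/2) enters the sum
∫ t**(-4)·t^(s-1) over [3, ∞)

F(1/3) = -2**(1/3)*uppergamma(1/3, 3/2) + 3**(1/3)/297 + 2**(1/3)*uppergamma(1/3, 1) + 6*2**(5/6)/5
F(5/3) = -2*2**(2/3)*uppergamma(5/3, 3/2) + 3**(2/3)/63 + 2*2**(2/3)*uppergamma(5/3, 1) + 24*2**(1/6)/13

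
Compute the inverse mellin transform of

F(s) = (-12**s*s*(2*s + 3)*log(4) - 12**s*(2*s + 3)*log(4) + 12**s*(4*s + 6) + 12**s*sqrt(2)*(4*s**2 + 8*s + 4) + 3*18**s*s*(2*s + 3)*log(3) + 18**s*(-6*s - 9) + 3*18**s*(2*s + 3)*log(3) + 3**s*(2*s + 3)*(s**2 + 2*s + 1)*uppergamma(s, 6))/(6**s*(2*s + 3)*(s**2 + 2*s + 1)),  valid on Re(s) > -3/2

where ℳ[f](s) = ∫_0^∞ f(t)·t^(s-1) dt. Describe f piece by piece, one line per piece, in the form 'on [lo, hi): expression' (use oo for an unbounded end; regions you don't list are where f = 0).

linearity at 2, 3 turns ℳ[f](s) into 3 summed integrals
segment 0 to 2 holds t**(3/2); add its integral
between 2 and 3 the integrand is t*log(t)·t^(s-1)
between 3 and ∞ the integrand is exp(-2*t)·t^(s-1)

on [0, 2): t**(3/2)
on [2, 3): t*log(t)
on [3, oo): exp(-2*t)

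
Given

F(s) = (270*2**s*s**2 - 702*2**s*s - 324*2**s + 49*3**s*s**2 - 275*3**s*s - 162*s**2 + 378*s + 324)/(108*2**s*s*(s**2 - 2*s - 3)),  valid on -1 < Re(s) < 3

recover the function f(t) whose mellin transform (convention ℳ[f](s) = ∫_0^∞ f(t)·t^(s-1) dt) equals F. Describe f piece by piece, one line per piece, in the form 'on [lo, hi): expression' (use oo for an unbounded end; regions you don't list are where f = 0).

breakpoints 1/2, 1, 3/2: one integral from each of the 4 segments
the [0, 1/2) slice contributes ∫ t·t^(s-1) dt
between 1/2 and 1 the integrand is (2*t + 1)·t^(s-1)
piece [1, 3/2): integrate t/2 against the kernel
segment [3/2, ∞) carries t**(-3); integrate it

on [0, 1/2): t
on [1/2, 1): 2*t + 1
on [1, 3/2): t/2
on [3/2, oo): t**(-3)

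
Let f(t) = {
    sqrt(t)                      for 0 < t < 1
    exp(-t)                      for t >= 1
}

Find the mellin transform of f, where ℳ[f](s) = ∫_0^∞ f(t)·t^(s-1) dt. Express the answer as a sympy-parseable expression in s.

((2*s + 1)*uppergamma(s, 1) + 2)/(2*s + 1)
  Re(s) > -1/2

cuts at 1: linearity sums the 2 kernel integrals
on [0, 1) integrate f = sqrt(t) against the kernel
∫ exp(-t)·t^(s-1) over [1, ∞)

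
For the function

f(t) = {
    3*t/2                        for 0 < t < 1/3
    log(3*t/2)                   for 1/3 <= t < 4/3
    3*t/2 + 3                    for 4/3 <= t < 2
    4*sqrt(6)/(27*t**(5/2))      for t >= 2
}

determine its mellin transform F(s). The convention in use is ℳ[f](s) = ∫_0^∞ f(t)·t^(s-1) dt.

back out the common scale on t: t on [0, 1/2); log(t) on [1/2, 2); t + 3 on [2, 3); …
summing 4 kernel integrals split by 1/3, 4/3, 2 yields ℳ[f](s)
∫ 3*t/2·t^(s-1) over [0, 1/3)
∫ log(3*t/2)·t^(s-1) over [1/3, 4/3)
∫ over [4/3, 2) of (3*t/2 + 3)·t^(s-1) joins the sum
[2, ∞) adds the kernel integral of 4*sqrt(6)/(27*t**(5/2))

(-270*2**(2*s)*s**2*(2*s - 5) + 54*2**(2*s)*s*(s + 1)*(2*s - 5)*log(2) - 162*2**(2*s)*s*(2*s - 5) - 54*2**(2*s)*(s + 1)*(2*s - 5) - 4*sqrt(3)*6**s*s**2*(s + 1) + 324*6**s*s**2*(2*s - 5) + 162*6**s*s*(2*s - 5) + 27*s**2*(2*s - 5) + 54*s*(s + 1)*(2*s - 5)*log(2) + (2*s - 5)*(54*s + 54))/(54*3**s*s**2*(s + 1)*(2*s - 5))
  -1 < Re(s) < 5/2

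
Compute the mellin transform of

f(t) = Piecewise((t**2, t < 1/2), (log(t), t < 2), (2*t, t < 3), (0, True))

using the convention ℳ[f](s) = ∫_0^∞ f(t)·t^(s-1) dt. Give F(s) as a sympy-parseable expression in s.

(-16*2**(2*s)*s**2*(s + 2) + 4*2**(2*s)*s*(s + 1)*(s + 2)*log(2) - 4*2**(2*s)*(s + 1)*(s + 2) + 24*6**s*s**2*(s + 2) + s**2*(s + 1) + 4*s*(s + 1)*(s + 2)*log(2) + 4*(s + 1)*(s + 2))/(4*2**s*s**2*(s + 1)*(s + 2))
  Re(s) > -2

along the cuts 1/2, 2, ℳ[f](s) splits into 3 integrals
[0, 1/2) adds the kernel integral of t**2
segment [1/2, 2) carries log(t); integrate it
between 2 and 3 the integrand is 2*t·t^(s-1)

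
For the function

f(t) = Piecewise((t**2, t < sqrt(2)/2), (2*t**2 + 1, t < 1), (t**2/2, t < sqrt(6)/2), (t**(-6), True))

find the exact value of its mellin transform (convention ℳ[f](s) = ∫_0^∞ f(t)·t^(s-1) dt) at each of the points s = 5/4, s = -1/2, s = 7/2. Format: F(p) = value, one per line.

reversing the power substitution: t on [0, 1/2); 2*t + 1 on [1/2, 1); t/2 on [1, 3/2); …
treat the 4 regions marked off by sqrt(2)/2, 1, sqrt(6)/2 separately and sum
segment 0 to sqrt(2)/2 holds t**2; add its integral
for t in [sqrt(2)/2, 1): the term is ∫ (2*t**2 + 1)·t^(s-1)
∫ over [1, sqrt(6)/2) of t**2/2·t^(s-1) joins the sum
∫ t**(-6)·t^(s-1) over [sqrt(6)/2, ∞)

F(5/4) = 2**(3/8)*(-31806 + 9775*3**(5/8) + 42066*2**(5/8))/66690
F(-1/2) = 2**(1/4)*(-1053*2**(3/4) + 383*3**(3/4) + 3510)/2106
F(7/2) = 2**(1/4)*(-2610 + 5299*3**(3/4) + 7740*2**(3/4))/27720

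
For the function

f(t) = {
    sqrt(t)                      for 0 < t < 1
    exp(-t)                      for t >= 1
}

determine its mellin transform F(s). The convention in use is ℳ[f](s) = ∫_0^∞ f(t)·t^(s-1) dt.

the 2 pieces separated at 1 each add one integral
∫ over [0, 1) of sqrt(t)·t^(s-1) joins the sum
[1, ∞) adds the kernel integral of exp(-t)

((2*s + 1)*uppergamma(s, 1) + 2)/(2*s + 1)
  Re(s) > -1/2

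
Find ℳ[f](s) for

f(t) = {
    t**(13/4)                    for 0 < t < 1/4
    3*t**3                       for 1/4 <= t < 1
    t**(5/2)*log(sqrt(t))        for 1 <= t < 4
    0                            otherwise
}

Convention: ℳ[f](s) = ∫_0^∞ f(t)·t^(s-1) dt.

2**(-2*s - 5)*(24*2**(2*s + 5)*(s + 5/2)**2*(4*s + 13) + 2*2**(2*s + 5)*(2*s + 6)*(4*s + 13) + 4*2**(4*s + 10)*(s + 5/2)*(2*s + 6)*(4*s + 13)*log(2) - 2*2**(4*s + 10)*(2*s + 6)*(4*s + 13) + 4*sqrt(2)*(s + 5/2)**2*(2*s + 6) - 12*(s + 5/2)**2*(4*s + 13))/(4*(s + 5/2)**2*(2*s + 6)*(4*s + 13))
  Re(s) > -13/4

the shared t-power comes off first: t**(11/4) on [0, 1/4); 3*t**(5/2) on [1/4, 1); t**2*log(sqrt(t)) on [1, 4)
remove the shared t-power first: t**(3/4) on [0, 1/4); 3*sqrt(t) on [1/4, 1); log(sqrt(t)) on [1, 4)
strip the power substitution: t**(3/2) on [0, 1/2); 3*t on [1/2, 1); log(t) on [1, 2)
split f at 1/4, 1: ℳ[f](s) collects 3 kernel integrals
[0, 1/4) adds the kernel integral of t**(13/4)
between 1/4 and 1 the integrand is 3*t**3·t^(s-1)
[1, 4) adds the kernel integral of t**(5/2)*log(sqrt(t))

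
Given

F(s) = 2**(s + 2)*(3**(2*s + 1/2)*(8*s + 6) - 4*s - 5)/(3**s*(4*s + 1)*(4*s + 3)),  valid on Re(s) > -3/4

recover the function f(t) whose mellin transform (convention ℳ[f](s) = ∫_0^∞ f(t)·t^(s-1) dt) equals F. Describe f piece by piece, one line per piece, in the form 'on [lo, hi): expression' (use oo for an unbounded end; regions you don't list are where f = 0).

peel off the common scale on t: t**(3/4) on [0, 1); 2*t**(1/4) on [1, 9)
invert the power substitution to get t**(3/2) on [0, 1); 2*sqrt(t) on [1, 3)
cuts at 2/3: linearity sums the 2 kernel integrals
∫ 2**(1/4)*3**(3/4)*t**(3/4)/2·t^(s-1) over [0, 2/3)
over [2/3, 6), the kernel integral of 2**(3/4)*3**(1/4)*t**(1/4) enters the sum

on [0, 2/3): 2**(1/4)*3**(3/4)*t**(3/4)/2
on [2/3, 6): 2**(3/4)*3**(1/4)*t**(1/4)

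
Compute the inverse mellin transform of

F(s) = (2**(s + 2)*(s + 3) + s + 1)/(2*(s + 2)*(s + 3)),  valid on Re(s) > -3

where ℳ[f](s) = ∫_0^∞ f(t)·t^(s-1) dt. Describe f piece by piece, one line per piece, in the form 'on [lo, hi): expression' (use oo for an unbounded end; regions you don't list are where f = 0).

on [0, 1): t**3
on [1, 2): t**2/2

strip the shared t-power: t on [0, 1); 1/2 on [1, 2)
treat the 2 regions marked off by 1 separately and sum
[0, 1) adds the kernel integral of t**3
between 1 and 2 the integrand is t**2/2·t^(s-1)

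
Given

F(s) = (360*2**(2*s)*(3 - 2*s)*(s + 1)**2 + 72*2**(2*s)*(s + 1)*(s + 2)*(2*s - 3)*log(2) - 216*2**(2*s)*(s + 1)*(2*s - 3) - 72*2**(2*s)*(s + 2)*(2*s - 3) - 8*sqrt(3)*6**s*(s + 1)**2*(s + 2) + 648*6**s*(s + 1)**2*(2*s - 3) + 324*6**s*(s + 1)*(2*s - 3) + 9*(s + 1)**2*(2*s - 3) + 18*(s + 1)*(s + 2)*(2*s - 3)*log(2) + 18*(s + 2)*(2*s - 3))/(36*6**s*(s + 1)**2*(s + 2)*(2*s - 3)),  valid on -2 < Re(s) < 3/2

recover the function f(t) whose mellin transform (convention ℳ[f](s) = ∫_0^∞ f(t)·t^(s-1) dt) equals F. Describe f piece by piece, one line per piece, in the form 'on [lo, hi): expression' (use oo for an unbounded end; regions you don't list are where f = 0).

the common scale on t comes off first: t**2 on [0, 1/2); t*log(t) on [1/2, 2); t*(t + 3) on [2, 3); …
remove the shared t-power first: t**(3/2) on [0, 1/2); sqrt(t)*log(t) on [1/2, 2); sqrt(t)*(t + 3) on [2, 3); …
back out the shared t-power: t on [0, 1/2); log(t) on [1/2, 2); t + 3 on [2, 3); …
along the cuts 1/6, 2/3, 1, ℳ[f](s) splits into 4 integrals
the [0, 1/6) slice contributes ∫ 9*t**2·t^(s-1) dt
on [1/6, 2/3): add ∫ 3*t*log(3*t)·t^(s-1) dt
piece [2/3, 1): integrate 3*t*(3*t + 3) against the kernel
[1, ∞) adds the kernel integral of sqrt(3)/(9*t**(3/2))

on [0, 1/6): 9*t**2
on [1/6, 2/3): 3*t*log(3*t)
on [2/3, 1): 3*t*(3*t + 3)
on [1, oo): sqrt(3)/(9*t**(3/2))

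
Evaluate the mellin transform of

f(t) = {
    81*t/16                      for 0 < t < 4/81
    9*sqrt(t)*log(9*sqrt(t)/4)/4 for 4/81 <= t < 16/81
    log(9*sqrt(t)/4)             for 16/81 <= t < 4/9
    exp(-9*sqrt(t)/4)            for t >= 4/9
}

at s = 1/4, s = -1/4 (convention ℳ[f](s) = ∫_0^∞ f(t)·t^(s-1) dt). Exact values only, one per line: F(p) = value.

F(1/4) = -8*sqrt(6)/3 - 4*sqrt(6)*log(2)/3 + 4*sqrt(pi)*erfc(sqrt(6)/2)/3 + 2*sqrt(2)*log(2)/9 + 29*sqrt(2)/135 + 4*sqrt(6)*log(3)/3 + 128/27
F(-1/4) = -4*sqrt(6) - 6*sqrt(pi)*erfc(sqrt(6)/2) + sqrt(2)*log(64*2**(4*sqrt(3))/3**(4*sqrt(3)))/2 + 2*sqrt(6)*exp(-3/2) + 13*sqrt(2)/2

strip the power substitution: 81*t**2/16 on [0, 2/9); 9*t*log(9*t/4)/4 on [2/9, 4/9); log(9*t/4) on [4/9, 2/3); …
back out the common scale on t: 9*t**2/4 on [0, 1/3); 3*t*log(3*t/2)/2 on [1/3, 2/3); log(3*t/2) on [2/3, 1); …
invert the common scale on t to get t**2 on [0, 1/2); t*log(t) on [1/2, 1); log(t) on [1, 3/2); …
decompose at 4/81, 16/81, 4/9; ℳ[f](s) sums the 4 pieces' integrals
segment [0, 4/81) carries 81*t/16; integrate it
[4/81, 16/81) adds the kernel integral of 9*sqrt(t)*log(9*sqrt(t)/4)/4
∫ log(9*sqrt(t)/4)·t^(s-1) over [16/81, 4/9)
on [4/9, ∞): add ∫ exp(-9*sqrt(t)/4)·t^(s-1) dt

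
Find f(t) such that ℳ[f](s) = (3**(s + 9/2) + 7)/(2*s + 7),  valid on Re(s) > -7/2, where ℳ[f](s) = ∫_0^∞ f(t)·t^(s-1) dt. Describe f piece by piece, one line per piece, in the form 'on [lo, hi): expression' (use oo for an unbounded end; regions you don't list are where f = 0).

treat the 2 regions marked off by 1 separately and sum
on [0, 1): add ∫ 5*t**(7/2)·t^(s-1) dt
over [1, 3), the kernel integral of 3*t**(7/2)/2 enters the sum

on [0, 1): 5*t**(7/2)
on [1, 3): 3*t**(7/2)/2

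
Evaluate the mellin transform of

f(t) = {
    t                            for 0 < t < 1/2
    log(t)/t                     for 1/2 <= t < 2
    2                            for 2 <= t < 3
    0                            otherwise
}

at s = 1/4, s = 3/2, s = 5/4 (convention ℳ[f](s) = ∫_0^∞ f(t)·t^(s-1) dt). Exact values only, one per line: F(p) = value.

F(1/4) = 2**(3/4)*(-200*sqrt(2) - log(2**(15*sqrt(2) + 60)) + 89 + 180*6**(1/4))/45
F(3/2) = sqrt(2)*(-277 + 180*log(2) + 120*sqrt(6))/60
F(5/4) = 2**(3/4)*(-864*sqrt(2) + log(2**(180 + 180*sqrt(2))) + 216*6**(1/4) + 725)/90

reversing the shared t-power: t**2 on [0, 1/2); log(t) on [1/2, 2); 2*t on [2, 3)
linearity at 1/2, 2 turns ℳ[f](s) into 3 summed integrals
for t in [0, 1/2): the term is ∫ t·t^(s-1)
between 1/2 and 2 the integrand is log(t)/t·t^(s-1)
segment 2 to 3 holds 2; add its integral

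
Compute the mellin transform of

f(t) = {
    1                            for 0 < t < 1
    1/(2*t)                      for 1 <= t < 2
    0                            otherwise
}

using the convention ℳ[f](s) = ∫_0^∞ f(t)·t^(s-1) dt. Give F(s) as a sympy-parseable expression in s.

remove the shared t-power first: t on [0, 1); 1/2 on [1, 2)
summing 2 kernel integrals split by 1 yields ℳ[f](s)
for t in [0, 1): the term is ∫ 1·t^(s-1)
on [1, 2): add ∫ 1/(2*t)·t^(s-1) dt

(2**s*s + 2*s - 4)/(4*s*(s - 1))
  Re(s) > 0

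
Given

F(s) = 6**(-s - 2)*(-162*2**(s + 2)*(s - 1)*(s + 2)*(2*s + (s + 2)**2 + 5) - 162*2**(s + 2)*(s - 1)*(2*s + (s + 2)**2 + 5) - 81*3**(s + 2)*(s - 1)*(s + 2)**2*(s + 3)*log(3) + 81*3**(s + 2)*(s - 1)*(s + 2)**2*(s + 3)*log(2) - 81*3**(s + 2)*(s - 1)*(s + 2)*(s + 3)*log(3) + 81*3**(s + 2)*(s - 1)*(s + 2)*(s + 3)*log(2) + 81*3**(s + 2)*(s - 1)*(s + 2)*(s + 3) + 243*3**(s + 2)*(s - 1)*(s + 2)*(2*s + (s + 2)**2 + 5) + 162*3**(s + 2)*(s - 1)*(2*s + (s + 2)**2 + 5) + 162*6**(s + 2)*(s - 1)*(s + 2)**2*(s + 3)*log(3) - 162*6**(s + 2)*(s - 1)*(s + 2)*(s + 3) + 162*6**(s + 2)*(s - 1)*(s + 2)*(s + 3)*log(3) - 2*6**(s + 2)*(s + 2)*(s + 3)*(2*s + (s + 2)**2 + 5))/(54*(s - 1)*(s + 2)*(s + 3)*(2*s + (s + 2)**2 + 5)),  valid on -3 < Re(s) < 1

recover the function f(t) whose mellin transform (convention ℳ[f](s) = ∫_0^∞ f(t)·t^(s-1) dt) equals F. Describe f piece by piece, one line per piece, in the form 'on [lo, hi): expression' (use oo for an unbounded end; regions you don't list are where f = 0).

on [0, 1/3): 3*t**3
on [1/3, 1/2): t**2*(3*t + 3)
on [1/2, 1): 3*t**3*log(3*t)
on [1, oo): 1/(27*t)

undo the shared t-power: 3*t on [0, 1/3); 3*t + 3 on [1/3, 1/2); 3*t*log(3*t) on [1/2, 1); …
peel off the common scale on t: t on [0, 1); t + 3 on [1, 3/2); t*log(t) on [3/2, 3); …
breakpoints 1/3, 1/2, 1: one integral from each of the 4 segments
on [0, 1/3) integrate f = 3*t**3 against the kernel
segment 1/3 to 1/2 holds t**2*(3*t + 3); add its integral
for t in [1/2, 1): the term is ∫ 3*t**3*log(3*t)·t^(s-1)
segment 1 to ∞ holds 1/(27*t); add its integral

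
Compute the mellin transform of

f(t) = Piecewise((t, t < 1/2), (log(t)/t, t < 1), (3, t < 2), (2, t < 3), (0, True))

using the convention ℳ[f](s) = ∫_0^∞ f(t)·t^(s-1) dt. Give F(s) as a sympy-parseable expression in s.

f breaks at 1/2, 1, 2 into 4 integrals to sum
segment [0, 1/2) carries t; integrate it
the [1/2, 1) slice contributes ∫ log(t)/t·t^(s-1) dt
over [1, 2), the kernel integral of 3 enters the sum
segment 2 to 3 holds 2; add its integral

(2*2**(2*s)*(s + 1)*(s**2 - 2*s + 1) - 2*2**s*s*(s + 1) - 6*2**s*(s + 1)*(s**2 - 2*s + 1) + 4*6**s*(s + 1)*(s**2 - 2*s + 1) + 4*s**2*(s + 1)*log(2) - 4*s*(s + 1)*log(2) + 4*s*(s + 1) + s*(s**2 - 2*s + 1))/(2*2**s*s*(s + 1)*(s**2 - 2*s + 1))
  Re(s) > -1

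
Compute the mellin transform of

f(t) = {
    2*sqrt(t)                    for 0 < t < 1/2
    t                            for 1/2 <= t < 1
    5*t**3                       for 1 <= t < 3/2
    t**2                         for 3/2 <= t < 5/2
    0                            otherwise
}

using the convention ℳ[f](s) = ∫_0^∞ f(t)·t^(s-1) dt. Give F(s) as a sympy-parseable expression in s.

cuts at 1/2, 1, 3/2: linearity sums the 4 kernel integrals
between 0 and 1/2 the integrand is 2*sqrt(t)·t^(s-1)
segment [1/2, 1) carries t; integrate it
∫ over [1, 3/2) of 5*t**3·t^(s-1) joins the sum
∫ t**2·t^(s-1) over [3/2, 5/2)

(-2**(2 - s)*(s + 2)*(s + 3)*(2*s + 1) + 2**(9/2 - s)*(s + 1)*(s + 2)*(s + 3) + 135*(3/2)**s*(s + 1)*(s + 2)*(2*s + 1) - 18*(3/2)**s*(s + 1)*(s + 3)*(2*s + 1) + 50*(5/2)**s*(s + 1)*(s + 3)*(2*s + 1) - 40*(s + 1)*(s + 2)*(2*s + 1) + 8*(s + 2)*(s + 3)*(2*s + 1))/(8*(s + 1)*(s + 2)*(s + 3)*(2*s + 1))
  Re(s) > -1/2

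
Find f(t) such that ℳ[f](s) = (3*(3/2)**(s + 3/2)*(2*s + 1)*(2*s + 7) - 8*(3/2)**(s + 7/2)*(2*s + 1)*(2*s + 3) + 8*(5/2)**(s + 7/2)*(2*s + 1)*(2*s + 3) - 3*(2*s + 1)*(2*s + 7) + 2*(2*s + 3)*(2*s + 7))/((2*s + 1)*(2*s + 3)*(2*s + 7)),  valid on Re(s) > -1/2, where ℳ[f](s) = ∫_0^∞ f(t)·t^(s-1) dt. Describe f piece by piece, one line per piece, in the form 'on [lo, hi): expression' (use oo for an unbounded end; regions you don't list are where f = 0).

split f at 1, 3/2: ℳ[f](s) collects 3 kernel integrals
for t in [0, 1): the term is ∫ sqrt(t)·t^(s-1)
segment 1 to 3/2 holds 3*t**(3/2)/2; add its integral
[3/2, 5/2) adds the kernel integral of 4*t**(7/2)

on [0, 1): sqrt(t)
on [1, 3/2): 3*t**(3/2)/2
on [3/2, 5/2): 4*t**(7/2)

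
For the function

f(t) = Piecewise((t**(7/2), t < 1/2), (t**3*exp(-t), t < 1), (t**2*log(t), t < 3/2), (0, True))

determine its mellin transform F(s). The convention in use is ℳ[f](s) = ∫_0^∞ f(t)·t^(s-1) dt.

(8*2**s*(2*s + 7)*(2*s - (s + 3)**2 + 5)*uppergamma(s + 3, 1/2) - 8*2**s*(2*s + 7)*(2*s - (s + 3)**2 + 5)*uppergamma(s + 3, 1) - 8*2**s*(2*s + 7) + 3**s*(s + 3)*(2*s + 7)*(-18*log(3) + 18*log(2)) + 3**s*(2*s + 7)*(-18*log(2) + 18*log(3)) + 18*3**s*(2*s + 7) + sqrt(2)*(2*s - (s + 3)**2 + 5))/(8*2**s*(2*s + 7)*(2*s - (s + 3)**2 + 5))
  Re(s) > -7/2

undo the shared t-power: t**(3/2) on [0, 1/2); t*exp(-t) on [1/2, 1); log(t) on [1, 3/2)
invert the shared t-power to get sqrt(t) on [0, 1/2); exp(-t) on [1/2, 1); log(t)/t on [1, 3/2)
treat the 3 regions marked off by 1/2, 1 separately and sum
for t in [0, 1/2): the term is ∫ t**(7/2)·t^(s-1)
on [1/2, 1): add ∫ t**3*exp(-t)·t^(s-1) dt
piece [1, 3/2): integrate t**2*log(t) against the kernel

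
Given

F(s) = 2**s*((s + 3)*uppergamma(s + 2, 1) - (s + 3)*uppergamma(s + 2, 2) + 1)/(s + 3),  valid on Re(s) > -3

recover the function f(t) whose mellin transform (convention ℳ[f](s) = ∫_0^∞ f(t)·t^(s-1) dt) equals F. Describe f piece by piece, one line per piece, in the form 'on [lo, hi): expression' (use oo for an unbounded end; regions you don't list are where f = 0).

the common scale on t comes off first: t**3 on [0, 1); t**2*exp(-t) on [1, 2)
invert the shared t-power to get t on [0, 1); exp(-t) on [1, 2)
treat the 2 regions marked off by 2 separately and sum
piece [0, 2): integrate t**3/8 against the kernel
segment 2 to 4 holds t**2*exp(-t/2)/4; add its integral

on [0, 2): t**3/8
on [2, 4): t**2*exp(-t/2)/4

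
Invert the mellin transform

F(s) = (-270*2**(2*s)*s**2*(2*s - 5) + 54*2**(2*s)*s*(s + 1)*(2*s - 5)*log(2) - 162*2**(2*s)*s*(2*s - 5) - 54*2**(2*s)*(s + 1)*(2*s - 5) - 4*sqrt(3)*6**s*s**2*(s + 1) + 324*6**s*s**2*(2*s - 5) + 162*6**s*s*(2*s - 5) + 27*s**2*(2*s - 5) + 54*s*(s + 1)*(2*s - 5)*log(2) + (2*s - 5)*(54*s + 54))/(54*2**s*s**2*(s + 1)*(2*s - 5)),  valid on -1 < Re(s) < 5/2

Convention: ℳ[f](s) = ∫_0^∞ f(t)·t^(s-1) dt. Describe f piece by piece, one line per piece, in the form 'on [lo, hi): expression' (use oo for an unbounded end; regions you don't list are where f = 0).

on [0, 1/2): t
on [1/2, 2): log(t)
on [2, 3): t + 3
on [3, oo): t**(-5/2)

slice at 1/2, 2, 3, transform all 4 pieces, and sum them
∫ t·t^(s-1) over [0, 1/2)
piece [1/2, 2): integrate log(t) against the kernel
the [2, 3) slice contributes ∫ (t + 3)·t^(s-1) dt
∫ t**(-5/2)·t^(s-1) over [3, ∞)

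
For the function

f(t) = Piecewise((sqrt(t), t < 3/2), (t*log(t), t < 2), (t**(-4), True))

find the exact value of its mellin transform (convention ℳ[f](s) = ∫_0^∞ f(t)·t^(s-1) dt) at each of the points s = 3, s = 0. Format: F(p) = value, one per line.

F(3) = -81*log(3)/64 - 47/256 + 27*sqrt(6)/56 + 337*log(2)/64
F(0) = -31/64 + log(8*sqrt(6)/9) + sqrt(6)

split f at 3/2, 2: ℳ[f](s) collects 3 kernel integrals
[0, 3/2) adds the kernel integral of sqrt(t)
segment [3/2, 2) carries t*log(t); integrate it
∫ over [2, ∞) of t**(-4)·t^(s-1) joins the sum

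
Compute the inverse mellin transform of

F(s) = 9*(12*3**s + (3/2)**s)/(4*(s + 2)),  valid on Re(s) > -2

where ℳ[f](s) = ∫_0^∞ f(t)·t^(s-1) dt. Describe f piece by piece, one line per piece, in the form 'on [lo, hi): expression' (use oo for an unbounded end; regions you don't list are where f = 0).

the 2 pieces separated at 3/2 each add one integral
∫ over [0, 3/2) of 4*t**2·t^(s-1) joins the sum
on [3/2, 3) integrate f = 3*t**2 against the kernel

on [0, 3/2): 4*t**2
on [3/2, 3): 3*t**2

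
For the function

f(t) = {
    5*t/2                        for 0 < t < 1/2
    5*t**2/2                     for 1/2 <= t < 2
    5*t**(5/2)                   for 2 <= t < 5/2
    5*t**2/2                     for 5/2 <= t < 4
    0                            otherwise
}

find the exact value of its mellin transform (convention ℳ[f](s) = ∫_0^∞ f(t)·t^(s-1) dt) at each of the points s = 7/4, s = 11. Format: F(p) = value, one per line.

split f at 1/2, 2, 5/2: ℳ[f](s) collects 4 kernel integrals
piece [0, 1/2): integrate 5*t/2 against the kernel
piece [1/2, 2): integrate 5*t**2/2 against the kernel
the [2, 5/2) slice contributes ∫ 5*t**(5/2)·t^(s-1) dt
segment 5/2 to 4 holds 5*t**2/2; add its integral

F(7/4) = -84157*2**(1/4)/4488 - 125*2**(1/4)*5**(3/4)/24 + 16*2**(3/4)/3 + 3125*2**(3/4)*5**(1/4)/136 + 256*sqrt(2)/3
F(11) = -81920*sqrt(2)/27 + 6103515625*sqrt(10)/221184 + 16458066588845/1277952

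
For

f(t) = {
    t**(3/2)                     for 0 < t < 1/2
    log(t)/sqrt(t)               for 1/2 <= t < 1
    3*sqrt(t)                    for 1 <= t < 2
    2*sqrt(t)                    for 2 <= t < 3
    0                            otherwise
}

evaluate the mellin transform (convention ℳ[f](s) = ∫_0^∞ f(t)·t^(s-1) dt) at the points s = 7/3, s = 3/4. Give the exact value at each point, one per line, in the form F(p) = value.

F(7/3) = -2790/2057 + 2019*2**(1/6)/22264 + 3*2**(1/6)*log(2)/22 + 24*2**(5/6)/17 + 108*3**(5/6)/17
F(3/4) = 2**(3/4)*(-828*2**(1/4) + 72*sqrt(2) + 180*log(2) + 216*6**(1/4) + 725)/90

strip the shared t-power: t on [0, 1/2); log(t)/t on [1/2, 1); 3 on [1, 2); …
f breaks at 1/2, 1, 2 into 4 integrals to sum
the [0, 1/2) slice contributes ∫ t**(3/2)·t^(s-1) dt
∫ over [1/2, 1) of log(t)/sqrt(t)·t^(s-1) joins the sum
the [1, 2) slice contributes ∫ 3*sqrt(t)·t^(s-1) dt
on [2, 3): add ∫ 2*sqrt(t)·t^(s-1) dt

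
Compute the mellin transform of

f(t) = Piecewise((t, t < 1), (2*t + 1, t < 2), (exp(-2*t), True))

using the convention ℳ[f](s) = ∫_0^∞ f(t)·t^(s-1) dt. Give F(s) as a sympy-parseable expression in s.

(2**s*s*(s + 1)*uppergamma(s, 4) - 2*4**s*s - 4**s + 5*8**s*s + 8**s)/(4**s*s*(s + 1))
  Re(s) > -1

the 3 pieces separated at 1, 2 each add one integral
on [0, 1) integrate f = t against the kernel
the [1, 2) slice contributes ∫ (2*t + 1)·t^(s-1) dt
segment [2, ∞) carries exp(-2*t); integrate it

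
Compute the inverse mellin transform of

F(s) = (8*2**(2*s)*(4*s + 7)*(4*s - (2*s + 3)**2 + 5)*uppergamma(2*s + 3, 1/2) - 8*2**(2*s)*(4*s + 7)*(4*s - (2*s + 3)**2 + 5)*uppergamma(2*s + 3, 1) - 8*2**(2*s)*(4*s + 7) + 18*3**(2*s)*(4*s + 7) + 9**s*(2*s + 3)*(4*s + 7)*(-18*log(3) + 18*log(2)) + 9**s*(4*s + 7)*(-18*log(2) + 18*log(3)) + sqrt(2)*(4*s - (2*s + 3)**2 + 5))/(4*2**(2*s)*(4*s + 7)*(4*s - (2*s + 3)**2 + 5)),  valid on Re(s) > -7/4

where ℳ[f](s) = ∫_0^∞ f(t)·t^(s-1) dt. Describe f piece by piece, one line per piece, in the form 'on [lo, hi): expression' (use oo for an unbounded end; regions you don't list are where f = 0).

remove the shared t-power first: t**(-1/4) on [0, 1/4); exp(-sqrt(t))/sqrt(t) on [1/4, 1); log(sqrt(t))/t on [1, 9/4)
undo the power substitution: 1/sqrt(t) on [0, 1/2); exp(-t)/t on [1/2, 1); log(t)/t**2 on [1, 3/2)
strip the shared t-power: sqrt(t) on [0, 1/2); exp(-t) on [1/2, 1); log(t)/t on [1, 3/2)
slice at 1/4, 1, transform all 3 pieces, and sum them
piece [0, 1/4): integrate t**(7/4) against the kernel
over [1/4, 1), the kernel integral of t**(3/2)*exp(-sqrt(t)) enters the sum
segment 1 to 9/4 holds t*log(sqrt(t)); add its integral

on [0, 1/4): t**(7/4)
on [1/4, 1): t**(3/2)*exp(-sqrt(t))
on [1, 9/4): t*log(sqrt(t))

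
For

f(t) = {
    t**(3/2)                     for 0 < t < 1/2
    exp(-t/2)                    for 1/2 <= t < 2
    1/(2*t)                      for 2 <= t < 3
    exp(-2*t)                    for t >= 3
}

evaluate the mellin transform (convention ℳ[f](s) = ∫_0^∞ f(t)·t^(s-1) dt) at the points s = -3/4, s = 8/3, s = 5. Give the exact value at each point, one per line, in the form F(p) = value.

the 4 pieces separated at 1/2, 2, 3 each add one integral
between 0 and 1/2 the integrand is t**(3/2)·t^(s-1)
between 1/2 and 2 the integrand is exp(-t/2)·t^(s-1)
[2, 3) adds the kernel integral of 1/(2*t)
for t in [3, ∞): the term is ∫ exp(-2*t)·t^(s-1)

F(-3/4) = -2**(1/4)*uppergamma(-3/4, 1)/2 - 2*3**(1/4)/63 + 2**(3/4)*uppergamma(-3/4, 6) + 31*2**(1/4)/42 + 2**(1/4)*uppergamma(-3/4, 1/4)/2
F(8/3) = -4*2**(2/3)*uppergamma(8/3, 1) - 3*2**(2/3)/5 + 2**(1/3)*uppergamma(8/3, 6)/8 + 3*2**(5/6)/400 + 9*3**(2/3)/10 + 4*2**(2/3)*uppergamma(8/3, 1/4)
F(5) = -2080*exp(-1) + sqrt(2)/832 + 345*exp(-6)/4 + 65/8 + 7889*exp(-1/4)/8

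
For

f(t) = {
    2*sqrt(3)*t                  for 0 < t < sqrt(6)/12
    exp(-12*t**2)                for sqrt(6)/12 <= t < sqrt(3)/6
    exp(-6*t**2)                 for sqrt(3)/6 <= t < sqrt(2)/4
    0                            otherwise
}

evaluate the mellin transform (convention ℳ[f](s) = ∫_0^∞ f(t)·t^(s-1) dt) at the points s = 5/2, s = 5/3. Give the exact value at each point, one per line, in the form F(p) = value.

reversing the common scale on t: sqrt(3)*t on [0, sqrt(6)/6); exp(-3*t**2) on [sqrt(6)/6, sqrt(3)/3); exp(-3*t**2/2) on [sqrt(3)/3, sqrt(2)/2)
peel off the power substitution: sqrt(3)*sqrt(t) on [0, 1/6); exp(-3*t) on [1/6, 1/3); exp(-3*t/2) on [1/3, 1/2)
reversing the common scale on t: sqrt(t) on [0, 1/2); exp(-t) on [1/2, 1); exp(-t/2) on [1, 3/2)
decompose at sqrt(6)/12, sqrt(3)/6; ℳ[f](s) sums the 3 pieces' integrals
segment 0 to sqrt(6)/12 holds 2*sqrt(3)*t; add its integral
∫ over [sqrt(6)/12, sqrt(3)/6) of exp(-12*t**2)·t^(s-1) joins the sum
[sqrt(3)/6, sqrt(2)/4) adds the kernel integral of exp(-6*t**2)

F(5/2) = 2**(1/4)*3**(3/4)*(-14*sqrt(2)*uppergamma(5/4, 3/4) - 7*2**(1/4)*uppergamma(5/4, 1) + sqrt(2) + 7*2**(1/4)*uppergamma(5/4, 1/2) + 14*sqrt(2)*uppergamma(5/4, 1/2))/1008
F(5/3) = -6**(1/6)*uppergamma(5/6, 3/4)/12 - 2**(1/3)*3**(1/6)*uppergamma(5/6, 1)/24 + 3**(1/6)/64 + 2**(1/3)*3**(1/6)*uppergamma(5/6, 1/2)/24 + 6**(1/6)*uppergamma(5/6, 1/2)/12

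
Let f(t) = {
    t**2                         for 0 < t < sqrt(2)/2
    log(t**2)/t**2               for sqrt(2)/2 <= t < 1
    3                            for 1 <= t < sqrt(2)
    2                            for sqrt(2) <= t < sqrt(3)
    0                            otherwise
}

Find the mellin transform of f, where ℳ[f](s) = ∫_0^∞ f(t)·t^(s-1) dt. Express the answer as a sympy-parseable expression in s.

reversing the power substitution: t on [0, 1/2); log(t)/t on [1/2, 1); 3 on [1, 2); …
along the cuts sqrt(2)/2, 1, sqrt(2), ℳ[f](s) splits into 4 integrals
∫ t**2·t^(s-1) over [0, sqrt(2)/2)
[sqrt(2)/2, 1) adds the kernel integral of log(t**2)/t**2
∫ over [1, sqrt(2)) of 3·t^(s-1) joins the sum
on [sqrt(2), sqrt(3)) integrate f = 2 against the kernel

(sqrt(2)/2)**s*(-4*2**(s/2)*s*(s + 2) - 6*2**(s/2)*(s + 2)*(s**2 - 4*s + 4) + 2*2**s*(s + 2)*(s**2 - 4*s + 4) + 4*6**(s/2)*(s + 2)*(s**2 - 4*s + 4) + 4*s**2*(s + 2)*log(2) - 8*s*(s + 2)*log(2) + 8*s*(s + 2) + s*(s**2 - 4*s + 4))/(2*s*(s + 2)*(s**2 - 4*s + 4))
  Re(s) > -2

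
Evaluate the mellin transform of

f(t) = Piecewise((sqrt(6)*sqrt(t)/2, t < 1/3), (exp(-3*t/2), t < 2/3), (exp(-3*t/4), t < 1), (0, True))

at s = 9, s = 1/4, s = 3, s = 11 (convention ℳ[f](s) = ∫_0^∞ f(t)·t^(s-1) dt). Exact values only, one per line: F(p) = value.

remove the common scale on t first: sqrt(t) on [0, 1/2); exp(-t) on [1/2, 1); exp(-t/2) on [1, 3/2)
slice at 1/3, 2/3, transform all 3 pieces, and sum them
piece [0, 1/3): integrate sqrt(6)*sqrt(t)/2 against the kernel
∫ over [1/3, 2/3) of exp(-3*t/2)·t^(s-1) joins the sum
on [2/3, 1) integrate f = exp(-3*t/4) against the kernel

F(9) = -2486215396*exp(-3/4)/2187 - 56115712*exp(-1)/19683 + sqrt(2)/373977 + 646682822*exp(-1/2)/729
F(1/4) = 3**(3/4)*(-3*sqrt(2)*uppergamma(1/4, 3/4) - 3*2**(1/4)*uppergamma(1/4, 1) + 3*2**(1/4)*uppergamma(1/4, 1/2) + 3*sqrt(2)*uppergamma(1/4, 1/2) + 2*sqrt(2))/9
F(3) = -260*exp(-3/4)/27 - 40*exp(-1)/27 + sqrt(2)/189 + 26*exp(-1/2)/3
F(11) = -397794505156*exp(-3/4)/2187 - 20201678848*exp(-1)/177147 + sqrt(2)/4074381 + 2789585488042*exp(-1/2)/19683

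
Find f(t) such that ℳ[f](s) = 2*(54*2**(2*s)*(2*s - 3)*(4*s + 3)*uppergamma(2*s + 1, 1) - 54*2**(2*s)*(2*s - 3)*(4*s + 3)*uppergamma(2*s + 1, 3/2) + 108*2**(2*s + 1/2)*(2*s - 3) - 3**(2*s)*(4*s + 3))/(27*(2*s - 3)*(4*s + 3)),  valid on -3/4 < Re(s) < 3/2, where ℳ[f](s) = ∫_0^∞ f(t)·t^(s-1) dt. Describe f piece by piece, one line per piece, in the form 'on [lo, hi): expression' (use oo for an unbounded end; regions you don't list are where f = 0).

strip the power substitution: t**(3/2) on [0, 2); t*exp(-t/2) on [2, 3); t**(-3) on [3, ∞)
peel off the shared t-power: sqrt(t) on [0, 2); exp(-t/2) on [2, 3); t**(-4) on [3, ∞)
f breaks at 4, 9 into 3 integrals to sum
on [0, 4) integrate f = t**(3/4) against the kernel
segment [4, 9) carries sqrt(t)*exp(-sqrt(t)/2); integrate it
on [9, ∞) integrate f = t**(-3/2) against the kernel

on [0, 4): t**(3/4)
on [4, 9): sqrt(t)*exp(-sqrt(t)/2)
on [9, oo): t**(-3/2)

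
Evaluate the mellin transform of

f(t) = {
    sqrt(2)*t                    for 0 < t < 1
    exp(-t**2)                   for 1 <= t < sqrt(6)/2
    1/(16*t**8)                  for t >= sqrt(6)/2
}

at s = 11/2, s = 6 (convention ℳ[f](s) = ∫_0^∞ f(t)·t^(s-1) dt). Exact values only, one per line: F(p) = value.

back out the power substitution: sqrt(2)*sqrt(t) on [0, 1); exp(-t) on [1, 3/2); 1/(16*t**4) on [3/2, ∞)
peel off the common scale on t: sqrt(t) on [0, 2); exp(-t/2) on [2, 3); t**(-4) on [3, ∞)
cuts at 1, sqrt(6)/2: linearity sums the 3 kernel integrals
segment 0 to 1 holds sqrt(2)*t; add its integral
[1, sqrt(6)/2) adds the kernel integral of exp(-t**2)
between sqrt(6)/2 and ∞ the integrand is 1/(16*t**8)·t^(s-1)

F(11/2) = -uppergamma(11/4, 3/2)/2 + 2**(1/4)*3**(3/4)/180 + 2*sqrt(2)/13 + uppergamma(11/4, 1)/2
F(6) = -29*exp(-3/2)/8 + 1/48 + sqrt(2)/7 + 5*exp(-1)/2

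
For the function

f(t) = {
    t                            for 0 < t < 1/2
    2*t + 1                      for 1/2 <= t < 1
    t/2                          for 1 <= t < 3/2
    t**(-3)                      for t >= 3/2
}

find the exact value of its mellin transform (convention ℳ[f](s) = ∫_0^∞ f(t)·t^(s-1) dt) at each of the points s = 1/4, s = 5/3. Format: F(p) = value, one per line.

split f at 1/2, 1, 3/2: ℳ[f](s) collects 4 kernel integrals
over [0, 1/2), the kernel integral of t enters the sum
over [1/2, 1), the kernel integral of (2*t + 1) enters the sum
piece [1, 3/2): integrate t/2 against the kernel
on [3/2, ∞): add ∫ t**(-3)·t^(s-1) dt

F(1/4) = 2**(3/4)*(-6534 + 1051*3**(1/4) + 7722*2**(1/4))/2970
F(5/3) = 2**(1/3)*(-378 + 725*3**(2/3) + 1116*2**(2/3))/1920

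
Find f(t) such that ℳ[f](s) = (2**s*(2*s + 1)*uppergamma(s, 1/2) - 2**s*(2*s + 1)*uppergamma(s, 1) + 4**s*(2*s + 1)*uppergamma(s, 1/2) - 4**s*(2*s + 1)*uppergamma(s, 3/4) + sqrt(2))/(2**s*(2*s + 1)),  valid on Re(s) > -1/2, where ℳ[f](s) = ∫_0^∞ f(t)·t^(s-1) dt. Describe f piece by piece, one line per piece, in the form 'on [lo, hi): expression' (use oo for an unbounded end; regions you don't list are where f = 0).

on [0, 1/2): sqrt(t)
on [1/2, 1): exp(-t)
on [1, 3/2): exp(-t/2)

breakpoints 1/2, 1: one integral from each of the 3 segments
the [0, 1/2) slice contributes ∫ sqrt(t)·t^(s-1) dt
the [1/2, 1) slice contributes ∫ exp(-t)·t^(s-1) dt
on [1, 3/2): add ∫ exp(-t/2)·t^(s-1) dt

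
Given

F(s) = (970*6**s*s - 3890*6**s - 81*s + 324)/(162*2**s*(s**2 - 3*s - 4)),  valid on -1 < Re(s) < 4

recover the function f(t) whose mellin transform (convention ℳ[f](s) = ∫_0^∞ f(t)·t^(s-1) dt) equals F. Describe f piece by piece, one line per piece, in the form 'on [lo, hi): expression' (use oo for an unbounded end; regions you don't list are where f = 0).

on [0, 1/2): t
on [1/2, 3): 2*t
on [3, oo): t**(-4)

slice at 1/2, 3, transform all 3 pieces, and sum them
on [0, 1/2) integrate f = t against the kernel
the [1/2, 3) slice contributes ∫ 2*t·t^(s-1) dt
[3, ∞) adds the kernel integral of t**(-4)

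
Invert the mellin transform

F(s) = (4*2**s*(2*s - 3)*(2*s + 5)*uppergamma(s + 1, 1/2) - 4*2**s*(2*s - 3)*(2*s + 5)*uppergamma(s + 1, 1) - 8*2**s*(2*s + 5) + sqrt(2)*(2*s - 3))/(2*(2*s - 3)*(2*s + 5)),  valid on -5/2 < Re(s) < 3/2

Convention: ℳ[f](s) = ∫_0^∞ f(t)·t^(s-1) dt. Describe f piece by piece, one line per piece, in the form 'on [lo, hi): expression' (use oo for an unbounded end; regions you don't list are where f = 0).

peel off the shared t-power: sqrt(2)*t**(3/2)/4 on [0, 1); exp(-t/2) on [1, 2); 4*sqrt(2)/t**(5/2) on [2, ∞)
remove the common scale on t first: t**(3/2) on [0, 1/2); exp(-t) on [1/2, 1); t**(-5/2) on [1, ∞)
slice at 1, 2, transform all 3 pieces, and sum them
∫ sqrt(2)*t**(5/2)/4·t^(s-1) over [0, 1)
[1, 2) adds the kernel integral of t*exp(-t/2)
segment 2 to ∞ holds 4*sqrt(2)/t**(3/2); add its integral

on [0, 1): sqrt(2)*t**(5/2)/4
on [1, 2): t*exp(-t/2)
on [2, oo): 4*sqrt(2)/t**(3/2)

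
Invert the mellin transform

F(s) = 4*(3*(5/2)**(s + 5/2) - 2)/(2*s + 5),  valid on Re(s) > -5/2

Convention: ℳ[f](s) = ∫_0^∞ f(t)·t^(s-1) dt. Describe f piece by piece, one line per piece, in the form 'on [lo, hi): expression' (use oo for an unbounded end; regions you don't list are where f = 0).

the 2 pieces separated at 1 each add one integral
on [0, 1) integrate f = 2*t**(5/2) against the kernel
over [1, 5/2), the kernel integral of 6*t**(5/2) enters the sum

on [0, 1): 2*t**(5/2)
on [1, 5/2): 6*t**(5/2)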